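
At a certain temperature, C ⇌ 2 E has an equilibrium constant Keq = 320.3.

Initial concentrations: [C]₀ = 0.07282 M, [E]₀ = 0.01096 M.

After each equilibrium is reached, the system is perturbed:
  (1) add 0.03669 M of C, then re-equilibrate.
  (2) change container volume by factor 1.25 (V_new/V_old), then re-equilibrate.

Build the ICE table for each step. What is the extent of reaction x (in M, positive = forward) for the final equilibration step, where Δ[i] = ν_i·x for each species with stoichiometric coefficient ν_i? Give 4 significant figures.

x = 2.6285e-05 M

Q₀ = 0.00165 vs Keq = 320.3 ⇒ Q<K, forward
Step 1:
                  C         E
  Initial   0.07282   0.01096
  Change   -0.07274    0.1455
  Equil   7.6415e-05    0.1564
  solve Keq expr → x = 0.07274; check Q = 320.3
Then add 0.03669 M of C.
Step 2:
                  C         E
  Initial   0.03677    0.1564
  Change    -0.0366    0.0732
  Equil   1.6466e-04    0.2297
  solve Keq expr → x = 0.0366; check Q = 320.3
Then change container volume by factor 1.25 (V_new/V_old).
Step 3:
                  C         E
  Initial 1.3173e-04    0.1837
  Change  -2.6285e-05 5.2569e-05
  Equil   1.0544e-04    0.1838
  solve Keq expr → x = 2.6285e-05; check Q = 320.3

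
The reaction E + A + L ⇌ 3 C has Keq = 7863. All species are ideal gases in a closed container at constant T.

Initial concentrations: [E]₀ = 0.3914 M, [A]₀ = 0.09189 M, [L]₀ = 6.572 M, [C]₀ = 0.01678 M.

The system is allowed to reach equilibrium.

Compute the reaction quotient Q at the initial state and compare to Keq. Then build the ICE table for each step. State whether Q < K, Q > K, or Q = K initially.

Q₀ = 1.9989e-05; Q < K (proceeds forward)

Q₀ = 1.9989e-05 vs Keq = 7863 ⇒ Q<K, forward
Step 1:
                  E         A         L         C
  init       0.3914   0.09189     6.572   0.01678
  Δ        -0.09189  -0.09189  -0.09189    0.2757
  eq         0.2995 1.6389e-06      6.48    0.2924
  solve Keq expr → x = 0.09189; check Q = 7863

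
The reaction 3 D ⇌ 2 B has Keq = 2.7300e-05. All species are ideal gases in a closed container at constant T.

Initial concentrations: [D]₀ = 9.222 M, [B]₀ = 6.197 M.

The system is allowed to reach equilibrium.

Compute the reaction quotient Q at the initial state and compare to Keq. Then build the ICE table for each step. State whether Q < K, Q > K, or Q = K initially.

Q₀ = 0.04897; Q > K (proceeds reverse)

Q₀ = 0.04897 vs Keq = 2.7300e-05 ⇒ Q>K, reverse
Step 1:
                    D           B
  Initial       9.222       6.197
  Change        8.701      -5.801
  Equil         17.92      0.3965
  solve Keq expr → x = -2.9; check Q = 2.7300e-05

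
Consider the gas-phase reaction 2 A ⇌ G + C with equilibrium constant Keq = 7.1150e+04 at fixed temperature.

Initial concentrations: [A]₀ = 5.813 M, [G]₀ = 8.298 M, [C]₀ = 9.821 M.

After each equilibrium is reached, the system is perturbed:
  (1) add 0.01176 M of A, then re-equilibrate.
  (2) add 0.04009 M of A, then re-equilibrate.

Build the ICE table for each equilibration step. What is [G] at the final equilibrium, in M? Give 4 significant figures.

Q₀ = 2.412 vs Keq = 7.1150e+04 ⇒ Q<K, forward
Step 1:
                  A         G         C
  Initial     5.813     8.298     9.821
  Change     -5.768     2.884     2.884
  Equil     0.04469     11.18     12.71
  solve Keq expr → x = 2.884; check Q = 7.1150e+04
Then add 0.01176 M of A.
Step 2:
                  A         G         C
  Initial   0.05645     11.18     12.71
  Change   -0.01174  0.005869  0.005869
  Equil     0.04471     11.19     12.71
  solve Keq expr → x = 0.005869; check Q = 7.1150e+04
Then add 0.04009 M of A.
Step 3:
                  A         G         C
  Initial    0.0848     11.19     12.71
  Change   -0.04001   0.02001   0.02001
  Equil     0.04478     11.21     12.73
  solve Keq expr → x = 0.02001; check Q = 7.1150e+04

[G]_eq = 11.21 M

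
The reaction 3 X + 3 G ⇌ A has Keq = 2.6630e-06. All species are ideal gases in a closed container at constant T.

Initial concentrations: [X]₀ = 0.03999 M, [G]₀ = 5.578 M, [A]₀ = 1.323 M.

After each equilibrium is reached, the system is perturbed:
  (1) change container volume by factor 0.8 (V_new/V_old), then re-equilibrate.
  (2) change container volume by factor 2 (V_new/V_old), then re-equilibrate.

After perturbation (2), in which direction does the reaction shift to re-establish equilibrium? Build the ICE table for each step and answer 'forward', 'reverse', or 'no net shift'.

Q₀ = 119.2 vs Keq = 2.6630e-06 ⇒ Q>K, reverse
Step 1:
                   X          G          A
  I          0.03999      5.578      1.323
  C            3.653      3.653     -1.218
  E            3.693      9.231     0.1055
  solve Keq expr → x = -1.218; check Q = 2.6630e-06
Then change container volume by factor 0.8 (V_new/V_old).
Step 2:
                   X          G          A
  I            4.616      11.54     0.1318
  C          -0.4175    -0.4175     0.1392
  E            4.198      11.12      0.271
  solve Keq expr → x = 0.1392; check Q = 2.6630e-06
Then change container volume by factor 2 (V_new/V_old).
Step 3:
                   X          G          A
  I            2.099       5.56     0.1355
  C           0.3809     0.3809     -0.127
  E             2.48      5.941   0.008519
  solve Keq expr → x = -0.127; check Q = 2.6630e-06

Direction: reverse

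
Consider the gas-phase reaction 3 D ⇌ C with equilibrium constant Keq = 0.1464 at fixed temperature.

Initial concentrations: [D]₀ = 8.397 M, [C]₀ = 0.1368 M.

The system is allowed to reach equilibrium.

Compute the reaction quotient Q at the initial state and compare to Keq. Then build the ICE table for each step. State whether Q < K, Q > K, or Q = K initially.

Q₀ = 2.3105e-04 vs Keq = 0.1464 ⇒ Q<K, forward
Step 1:
                  D         C
  Initial     8.397    0.1368
  Change     -5.958     1.986
  Equil       2.439     2.123
  solve Keq expr → x = 1.986; check Q = 0.1464

Q₀ = 2.3105e-04; Q < K (proceeds forward)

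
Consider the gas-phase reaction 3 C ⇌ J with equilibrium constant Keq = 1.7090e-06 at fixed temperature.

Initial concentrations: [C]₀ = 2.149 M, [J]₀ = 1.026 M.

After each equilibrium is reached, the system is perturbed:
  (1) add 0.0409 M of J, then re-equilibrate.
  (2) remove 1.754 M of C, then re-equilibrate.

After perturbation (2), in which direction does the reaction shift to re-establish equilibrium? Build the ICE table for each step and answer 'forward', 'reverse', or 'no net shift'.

Q₀ = 0.1034 vs Keq = 1.7090e-06 ⇒ Q>K, reverse
Step 1:
                    C           J
  Initial       2.149       1.026
  Change        3.077      -1.026
  Equil         5.226  2.4396e-04
  solve Keq expr → x = -1.026; check Q = 1.7090e-06
Then add 0.0409 M of J.
Step 2:
                    C           J
  Initial       5.226     0.04114
  Change       0.1226    -0.04088
  Equil         5.349  2.6154e-04
  solve Keq expr → x = -0.04088; check Q = 1.7090e-06
Then remove 1.754 M of C.
Step 3:
                    C           J
  Initial       3.595  2.6154e-04
  Change   5.4632e-04 -1.8211e-04
  Equil         3.595  7.9434e-05
  solve Keq expr → x = -1.8211e-04; check Q = 1.7090e-06

Direction: reverse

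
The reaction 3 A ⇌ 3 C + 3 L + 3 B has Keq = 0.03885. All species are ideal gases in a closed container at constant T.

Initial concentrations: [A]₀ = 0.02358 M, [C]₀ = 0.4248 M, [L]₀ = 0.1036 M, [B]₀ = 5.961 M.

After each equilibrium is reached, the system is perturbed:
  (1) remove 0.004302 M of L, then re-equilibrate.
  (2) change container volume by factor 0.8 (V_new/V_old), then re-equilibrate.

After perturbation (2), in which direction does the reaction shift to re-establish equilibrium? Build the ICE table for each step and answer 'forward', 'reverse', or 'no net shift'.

Direction: reverse

Q₀ = 1377 vs Keq = 0.03885 ⇒ Q>K, reverse
Step 1:
                    A           C           L           B
  init        0.02358      0.4248      0.1036       5.961
  Δ           0.08515    -0.08515    -0.08515    -0.08515
  eq           0.1087      0.3397     0.01845       5.876
  solve Keq expr → x = -0.02838; check Q = 0.03885
Then remove 0.004302 M of L.
Step 2:
                    A           C           L           B
  init         0.1087      0.3397     0.01415       5.876
  Δ         -0.003513    0.003513    0.003513    0.003513
  eq           0.1052      0.3432     0.01766       5.879
  solve Keq expr → x = 0.001171; check Q = 0.03885
Then change container volume by factor 0.8 (V_new/V_old).
Step 3:
                    A           C           L           B
  init         0.1315       0.429     0.02208       7.349
  Δ          0.006943   -0.006943   -0.006943   -0.006943
  eq           0.1385       0.422     0.01513       7.342
  solve Keq expr → x = -0.002314; check Q = 0.03885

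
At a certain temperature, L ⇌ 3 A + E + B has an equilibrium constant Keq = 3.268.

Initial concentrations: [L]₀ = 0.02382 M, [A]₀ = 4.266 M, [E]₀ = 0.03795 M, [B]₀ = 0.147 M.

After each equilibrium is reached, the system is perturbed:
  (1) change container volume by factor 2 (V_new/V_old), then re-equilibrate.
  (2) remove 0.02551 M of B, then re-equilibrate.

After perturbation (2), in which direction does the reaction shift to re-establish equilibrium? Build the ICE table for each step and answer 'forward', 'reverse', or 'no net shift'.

Q₀ = 18.18 vs Keq = 3.268 ⇒ Q>K, reverse
Step 1:
                   L          A          E          B
  Initial    0.02382      4.266    0.03795      0.147
  Change     0.02186   -0.06557   -0.02186   -0.02186
  Equil      0.04568        4.2    0.01609     0.1251
  solve Keq expr → x = -0.02186; check Q = 3.268
Then change container volume by factor 2 (V_new/V_old).
Step 2:
                   L          A          E          B
  Initial    0.02284        2.1   0.008047    0.06257
  Change    -0.01683    0.05048    0.01683    0.01683
  Equil     0.006012      2.151    0.02487     0.0794
  solve Keq expr → x = 0.01683; check Q = 3.268
Then remove 0.02551 M of B.
Step 3:
                   L          A          E          B
  Initial   0.006012      2.151    0.02487    0.05389
  Change   -0.001529   0.004588   0.001529   0.001529
  Equil     0.004483      2.155     0.0264    0.05542
  solve Keq expr → x = 0.001529; check Q = 3.268

Direction: forward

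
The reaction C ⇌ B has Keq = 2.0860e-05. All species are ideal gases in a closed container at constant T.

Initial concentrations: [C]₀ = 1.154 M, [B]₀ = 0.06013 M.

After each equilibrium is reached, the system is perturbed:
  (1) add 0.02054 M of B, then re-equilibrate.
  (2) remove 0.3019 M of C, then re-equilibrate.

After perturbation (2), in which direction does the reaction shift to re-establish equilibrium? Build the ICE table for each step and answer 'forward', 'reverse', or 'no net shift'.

Q₀ = 0.05211 vs Keq = 2.0860e-05 ⇒ Q>K, reverse
Step 1:
                  C         B
  Initial     1.154   0.06013
  Change     0.0601   -0.0601
  Equil       1.214 2.5326e-05
  solve Keq expr → x = -0.0601; check Q = 2.0860e-05
Then add 0.02054 M of B.
Step 2:
                  C         B
  Initial     1.214   0.02057
  Change    0.02054  -0.02054
  Equil       1.235 2.5755e-05
  solve Keq expr → x = -0.02054; check Q = 2.0860e-05
Then remove 0.3019 M of C.
Step 3:
                  C         B
  Initial    0.9327 2.5755e-05
  Change  6.2975e-06 -6.2975e-06
  Equil      0.9328 1.9457e-05
  solve Keq expr → x = -6.2975e-06; check Q = 2.0860e-05

Direction: reverse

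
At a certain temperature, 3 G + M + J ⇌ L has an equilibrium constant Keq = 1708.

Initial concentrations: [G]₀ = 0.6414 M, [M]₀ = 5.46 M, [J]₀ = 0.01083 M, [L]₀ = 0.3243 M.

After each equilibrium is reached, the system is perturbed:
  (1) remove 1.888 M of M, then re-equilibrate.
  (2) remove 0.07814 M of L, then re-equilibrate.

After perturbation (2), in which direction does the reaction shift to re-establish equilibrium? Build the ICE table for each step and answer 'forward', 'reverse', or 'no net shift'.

Q₀ = 20.78 vs Keq = 1708 ⇒ Q<K, forward
Step 1:
                   G          M          J          L
  init        0.6414       5.46    0.01083     0.3243
  Δ         -0.03201   -0.01067   -0.01067    0.01067
  eq          0.6094      5.449 1.5904e-04      0.335
  solve Keq expr → x = 0.01067; check Q = 1708
Then remove 1.888 M of M.
Step 2:
                   G          M          J          L
  init        0.6094      3.561 1.5904e-04      0.335
  Δ       2.5183e-04 8.3943e-05 8.3943e-05 -8.3943e-05
  eq          0.6096      3.561 2.4298e-04     0.3349
  solve Keq expr → x = -8.3943e-05; check Q = 1708
Then remove 0.07814 M of L.
Step 3:
                   G          M          J          L
  init        0.6096      3.561 2.4298e-04     0.2567
  Δ       -1.6949e-04 -5.6496e-05 -5.6496e-05 5.6496e-05
  eq          0.6095      3.561 1.8648e-04     0.2568
  solve Keq expr → x = 5.6496e-05; check Q = 1708

Direction: forward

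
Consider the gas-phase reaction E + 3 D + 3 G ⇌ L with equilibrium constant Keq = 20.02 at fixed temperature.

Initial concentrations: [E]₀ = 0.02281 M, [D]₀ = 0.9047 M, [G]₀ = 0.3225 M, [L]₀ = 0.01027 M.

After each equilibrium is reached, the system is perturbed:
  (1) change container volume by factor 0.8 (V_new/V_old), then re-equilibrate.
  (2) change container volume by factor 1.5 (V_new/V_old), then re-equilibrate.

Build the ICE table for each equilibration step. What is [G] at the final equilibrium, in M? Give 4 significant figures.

Q₀ = 18.13 vs Keq = 20.02 ⇒ Q<K, forward
Step 1:
                    E           D           G           L
  init        0.02281      0.9047      0.3225     0.01027
  Δ       -5.6055e-04   -0.001682   -0.001682  5.6055e-04
  eq          0.02225       0.903      0.3208     0.01083
  solve Keq expr → x = 5.6055e-04; check Q = 20.02
Then change container volume by factor 0.8 (V_new/V_old).
Step 2:
                    E           D           G           L
  init        0.02781       1.129       0.401     0.01354
  Δ           -0.0102     -0.0306     -0.0306      0.0102
  eq          0.01761       1.098      0.3704     0.02374
  solve Keq expr → x = 0.0102; check Q = 20.02
Then change container volume by factor 1.5 (V_new/V_old).
Step 3:
                    E           D           G           L
  init        0.01174      0.7321       0.247     0.01582
  Δ           0.01125     0.03375     0.03375    -0.01125
  eq          0.02299      0.7659      0.2807    0.004574
  solve Keq expr → x = -0.01125; check Q = 20.02

[G]_eq = 0.2807 M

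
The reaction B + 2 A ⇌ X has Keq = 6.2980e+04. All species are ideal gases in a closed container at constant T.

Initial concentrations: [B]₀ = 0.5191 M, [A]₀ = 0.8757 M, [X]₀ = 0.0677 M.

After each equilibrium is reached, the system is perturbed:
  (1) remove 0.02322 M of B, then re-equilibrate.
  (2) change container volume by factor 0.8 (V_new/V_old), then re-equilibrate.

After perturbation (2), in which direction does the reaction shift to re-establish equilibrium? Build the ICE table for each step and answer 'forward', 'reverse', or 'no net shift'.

Q₀ = 0.1701 vs Keq = 6.2980e+04 ⇒ Q<K, forward
Step 1:
                    B           A           X
  I            0.5191      0.8757      0.0677
  C            -0.433     -0.8661       0.433
  E           0.08606    0.009612      0.5007
  solve Keq expr → x = 0.433; check Q = 6.2980e+04
Then remove 0.02322 M of B.
Step 2:
                    B           A           X
  I           0.06284    0.009612      0.5007
  C        7.7941e-04    0.001559 -7.7941e-04
  E           0.06362     0.01117         0.5
  solve Keq expr → x = -7.7941e-04; check Q = 6.2980e+04
Then change container volume by factor 0.8 (V_new/V_old).
Step 3:
                    B           A           X
  I           0.07952     0.01396       0.625
  C         -0.001343   -0.002685    0.001343
  E           0.07818     0.01128      0.6263
  solve Keq expr → x = 0.001343; check Q = 6.2980e+04

Direction: forward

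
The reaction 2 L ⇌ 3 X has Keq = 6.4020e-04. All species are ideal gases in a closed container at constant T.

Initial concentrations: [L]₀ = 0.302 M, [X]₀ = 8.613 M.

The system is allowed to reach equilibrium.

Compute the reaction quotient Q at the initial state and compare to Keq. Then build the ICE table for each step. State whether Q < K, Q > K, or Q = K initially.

Q₀ = 7006 vs Keq = 6.4020e-04 ⇒ Q>K, reverse
Step 1:
                    L           X
  I             0.302       8.613
  C             5.555      -8.333
  E             5.857      0.2801
  solve Keq expr → x = -2.778; check Q = 6.4020e-04

Q₀ = 7006; Q > K (proceeds reverse)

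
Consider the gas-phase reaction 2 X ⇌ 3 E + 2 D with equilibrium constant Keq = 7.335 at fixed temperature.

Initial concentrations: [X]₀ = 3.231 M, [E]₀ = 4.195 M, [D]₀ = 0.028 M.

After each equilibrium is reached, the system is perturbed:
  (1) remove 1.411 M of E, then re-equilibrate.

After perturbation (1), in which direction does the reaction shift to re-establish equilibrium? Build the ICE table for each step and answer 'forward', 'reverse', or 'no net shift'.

Q₀ = 0.005544 vs Keq = 7.335 ⇒ Q<K, forward
Step 1:
                   X          E          D
  Initial      3.231      4.195      0.028
  Change     -0.5944     0.8916     0.5944
  Equil        2.637      5.087     0.6224
  solve Keq expr → x = 0.2972; check Q = 7.335
Then remove 1.411 M of E.
Step 2:
                   X          E          D
  Initial      2.637      3.676     0.6224
  Change     -0.2055     0.3083     0.2055
  Equil        2.431      3.984      0.828
  solve Keq expr → x = 0.1028; check Q = 7.335

Direction: forward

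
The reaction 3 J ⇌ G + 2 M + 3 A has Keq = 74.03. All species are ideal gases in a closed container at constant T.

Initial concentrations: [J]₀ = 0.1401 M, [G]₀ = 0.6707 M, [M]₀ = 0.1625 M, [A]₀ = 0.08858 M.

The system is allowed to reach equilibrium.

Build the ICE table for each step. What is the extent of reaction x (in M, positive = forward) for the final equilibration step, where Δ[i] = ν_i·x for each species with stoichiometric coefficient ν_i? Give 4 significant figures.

Q₀ = 0.004476 vs Keq = 74.03 ⇒ Q<K, forward
Step 1:
                    J           G           M           A
  I            0.1401      0.6707      0.1625     0.08858
  C           -0.1226     0.04085     0.08171      0.1226
  E           0.01754      0.7116      0.2442      0.2111
  solve Keq expr → x = 0.04085; check Q = 74.03

x = 0.04085 M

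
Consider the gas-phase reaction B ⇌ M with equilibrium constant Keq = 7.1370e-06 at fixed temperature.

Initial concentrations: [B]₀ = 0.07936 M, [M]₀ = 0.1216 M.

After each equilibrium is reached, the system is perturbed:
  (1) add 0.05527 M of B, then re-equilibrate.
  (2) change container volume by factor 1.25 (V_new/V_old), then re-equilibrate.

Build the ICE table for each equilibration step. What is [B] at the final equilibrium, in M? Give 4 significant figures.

Q₀ = 1.532 vs Keq = 7.1370e-06 ⇒ Q>K, reverse
Step 1:
                  B         M
  init      0.07936    0.1216
  Δ          0.1216   -0.1216
  eq          0.201 1.4342e-06
  solve Keq expr → x = -0.1216; check Q = 7.1370e-06
Then add 0.05527 M of B.
Step 2:
                  B         M
  init       0.2562 1.4342e-06
  Δ       -3.9446e-07 3.9446e-07
  eq         0.2562 1.8287e-06
  solve Keq expr → x = 3.9446e-07; check Q = 7.1370e-06
Then change container volume by factor 1.25 (V_new/V_old).
Step 3:
                  B         M
  init        0.205 1.4630e-06
  Δ               0         0
  eq          0.205 1.4630e-06
  solve Keq expr → x = 0; check Q = 7.1370e-06

[B]_eq = 0.205 M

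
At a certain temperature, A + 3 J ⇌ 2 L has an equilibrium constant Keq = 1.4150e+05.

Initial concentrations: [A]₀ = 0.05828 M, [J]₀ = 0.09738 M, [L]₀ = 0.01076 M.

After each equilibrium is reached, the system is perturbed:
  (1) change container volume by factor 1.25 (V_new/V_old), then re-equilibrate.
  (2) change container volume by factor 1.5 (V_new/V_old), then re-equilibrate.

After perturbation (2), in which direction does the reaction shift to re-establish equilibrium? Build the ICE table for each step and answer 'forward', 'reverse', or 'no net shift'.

Q₀ = 2.151 vs Keq = 1.4150e+05 ⇒ Q<K, forward
Step 1:
                   A          J          L
  init       0.05828    0.09738    0.01076
  Δ         -0.02898   -0.08694    0.05796
  eq          0.0293    0.01044    0.06872
  solve Keq expr → x = 0.02898; check Q = 1.4150e+05
Then change container volume by factor 1.25 (V_new/V_old).
Step 2:
                   A          J          L
  init       0.02344   0.008355    0.05497
  Δ       3.9756e-04   0.001193 -7.9511e-04
  eq         0.02384   0.009547    0.05418
  solve Keq expr → x = -3.9756e-04; check Q = 1.4150e+05
Then change container volume by factor 1.5 (V_new/V_old).
Step 3:
                   A          J          L
  init       0.01589   0.006365    0.03612
  Δ       5.6818e-04   0.001705  -0.001136
  eq         0.01646   0.008069    0.03498
  solve Keq expr → x = -5.6818e-04; check Q = 1.4150e+05

Direction: reverse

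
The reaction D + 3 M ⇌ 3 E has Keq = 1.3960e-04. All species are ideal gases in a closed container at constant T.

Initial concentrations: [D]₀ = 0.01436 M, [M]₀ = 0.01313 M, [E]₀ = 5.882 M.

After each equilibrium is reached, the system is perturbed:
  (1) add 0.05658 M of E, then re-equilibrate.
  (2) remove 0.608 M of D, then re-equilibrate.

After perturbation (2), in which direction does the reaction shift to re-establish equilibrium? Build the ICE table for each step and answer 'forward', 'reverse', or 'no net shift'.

Q₀ = 6.2608e+09 vs Keq = 1.3960e-04 ⇒ Q>K, reverse
Step 1:
                    D           M           E
  Initial     0.01436     0.01313       5.882
  Change        1.843       5.529      -5.529
  Equil         1.857       5.542      0.3534
  solve Keq expr → x = -1.843; check Q = 1.3960e-04
Then add 0.05658 M of E.
Step 2:
                    D           M           E
  Initial       1.857       5.542        0.41
  Change      0.01738     0.05215    -0.05215
  Equil         1.875       5.594      0.3578
  solve Keq expr → x = -0.01738; check Q = 1.3960e-04
Then remove 0.608 M of D.
Step 3:
                    D           M           E
  Initial       1.267       5.594      0.3578
  Change      0.01348     0.04045    -0.04045
  Equil          1.28       5.634      0.3174
  solve Keq expr → x = -0.01348; check Q = 1.3960e-04

Direction: reverse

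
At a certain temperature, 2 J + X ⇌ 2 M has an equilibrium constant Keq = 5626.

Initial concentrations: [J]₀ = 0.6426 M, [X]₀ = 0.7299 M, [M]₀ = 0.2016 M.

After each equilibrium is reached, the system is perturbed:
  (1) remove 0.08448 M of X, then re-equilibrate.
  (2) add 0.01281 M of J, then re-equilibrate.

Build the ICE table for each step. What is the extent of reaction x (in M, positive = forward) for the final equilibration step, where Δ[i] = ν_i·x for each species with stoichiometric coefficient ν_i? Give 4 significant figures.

Q₀ = 0.1348 vs Keq = 5626 ⇒ Q<K, forward
Step 1:
                   J          X          M
  init        0.6426     0.7299     0.2016
  Δ          -0.6255    -0.3128     0.6255
  eq         0.01707     0.4171     0.8271
  solve Keq expr → x = 0.3128; check Q = 5626
Then remove 0.08448 M of X.
Step 2:
                   J          X          M
  init       0.01707     0.3327     0.8271
  Δ         0.001972 9.8585e-04  -0.001972
  eq         0.01905     0.3336     0.8252
  solve Keq expr → x = -9.8585e-04; check Q = 5626
Then add 0.01281 M of J.
Step 3:
                   J          X          M
  init       0.03186     0.3336     0.8252
  Δ         -0.01234  -0.006172    0.01234
  eq         0.01951     0.3275     0.8375
  solve Keq expr → x = 0.006172; check Q = 5626

x = 0.006172 M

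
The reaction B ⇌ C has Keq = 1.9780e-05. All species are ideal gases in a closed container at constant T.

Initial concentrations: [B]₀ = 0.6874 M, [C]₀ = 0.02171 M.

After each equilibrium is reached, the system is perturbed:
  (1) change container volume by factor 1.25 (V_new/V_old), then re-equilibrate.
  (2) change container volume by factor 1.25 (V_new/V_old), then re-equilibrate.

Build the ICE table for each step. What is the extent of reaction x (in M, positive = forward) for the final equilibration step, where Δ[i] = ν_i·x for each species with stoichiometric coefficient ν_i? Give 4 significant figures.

Q₀ = 0.03158 vs Keq = 1.9780e-05 ⇒ Q>K, reverse
Step 1:
                  B         C
  init       0.6874   0.02171
  Δ          0.0217   -0.0217
  eq         0.7091 1.4026e-05
  solve Keq expr → x = -0.0217; check Q = 1.9780e-05
Then change container volume by factor 1.25 (V_new/V_old).
Step 2:
                  B         C
  init       0.5673 1.1221e-05
  Δ               0         0
  eq         0.5673 1.1221e-05
  solve Keq expr → x = 0; check Q = 1.9780e-05
Then change container volume by factor 1.25 (V_new/V_old).
Step 3:
                  B         C
  init       0.4538 8.9766e-06
  Δ               0         0
  eq         0.4538 8.9766e-06
  solve Keq expr → x = 0; check Q = 1.9780e-05

x = 0 M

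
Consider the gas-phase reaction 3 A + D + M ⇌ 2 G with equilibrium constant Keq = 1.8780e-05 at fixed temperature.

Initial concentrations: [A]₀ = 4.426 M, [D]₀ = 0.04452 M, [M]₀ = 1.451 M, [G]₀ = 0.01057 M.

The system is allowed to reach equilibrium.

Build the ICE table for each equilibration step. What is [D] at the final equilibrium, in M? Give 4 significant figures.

Q₀ = 1.9948e-05 vs Keq = 1.8780e-05 ⇒ Q>K, reverse
Step 1:
                    A           D           M           G
  init          4.426     0.04452       1.451     0.01057
  Δ        4.4251e-04  1.4750e-04  1.4750e-04 -2.9500e-04
  eq            4.426     0.04467       1.451     0.01027
  solve Keq expr → x = -1.4750e-04; check Q = 1.8780e-05

[D]_eq = 0.04467 M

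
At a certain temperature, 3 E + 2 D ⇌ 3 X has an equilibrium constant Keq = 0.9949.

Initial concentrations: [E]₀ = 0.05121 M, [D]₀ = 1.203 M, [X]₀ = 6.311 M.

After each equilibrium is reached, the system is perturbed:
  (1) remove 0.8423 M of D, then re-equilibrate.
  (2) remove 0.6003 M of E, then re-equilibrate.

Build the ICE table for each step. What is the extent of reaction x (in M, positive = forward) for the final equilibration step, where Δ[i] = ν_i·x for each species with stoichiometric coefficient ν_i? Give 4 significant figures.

Q₀ = 1.2933e+06 vs Keq = 0.9949 ⇒ Q>K, reverse
Step 1:
                    E           D           X
  init        0.05121       1.203       6.311
  Δ             2.141       1.427      -2.141
  eq            2.192        2.63        4.17
  solve Keq expr → x = -0.7137; check Q = 0.9949
Then remove 0.8423 M of D.
Step 2:
                    E           D           X
  init          2.192       1.788        4.17
  Δ            0.2816      0.1877     -0.2816
  eq            2.474       1.976       3.888
  solve Keq expr → x = -0.09387; check Q = 0.9949
Then remove 0.6003 M of E.
Step 3:
                    E           D           X
  init          1.873       1.976       3.888
  Δ             0.284      0.1893      -0.284
  eq            2.157       2.165       3.604
  solve Keq expr → x = -0.09465; check Q = 0.9949

x = -0.09465 M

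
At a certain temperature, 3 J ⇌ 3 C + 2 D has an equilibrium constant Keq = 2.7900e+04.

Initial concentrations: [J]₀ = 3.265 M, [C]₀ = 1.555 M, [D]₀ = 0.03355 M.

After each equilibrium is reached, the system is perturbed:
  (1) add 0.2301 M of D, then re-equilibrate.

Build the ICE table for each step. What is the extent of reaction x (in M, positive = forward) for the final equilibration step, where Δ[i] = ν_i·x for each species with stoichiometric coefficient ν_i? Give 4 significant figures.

Q₀ = 1.2160e-04 vs Keq = 2.7900e+04 ⇒ Q<K, forward
Step 1:
                  J         C         D
  I           3.265     1.555   0.03355
  C          -3.022     3.022     2.014
  E          0.2433     4.577     2.048
  solve Keq expr → x = 1.007; check Q = 2.7900e+04
Then add 0.2301 M of D.
Step 2:
                  J         C         D
  I          0.2433     4.577     2.278
  C         0.01616  -0.01616  -0.01077
  E          0.2595      4.56     2.267
  solve Keq expr → x = -0.005386; check Q = 2.7900e+04

x = -0.005386 M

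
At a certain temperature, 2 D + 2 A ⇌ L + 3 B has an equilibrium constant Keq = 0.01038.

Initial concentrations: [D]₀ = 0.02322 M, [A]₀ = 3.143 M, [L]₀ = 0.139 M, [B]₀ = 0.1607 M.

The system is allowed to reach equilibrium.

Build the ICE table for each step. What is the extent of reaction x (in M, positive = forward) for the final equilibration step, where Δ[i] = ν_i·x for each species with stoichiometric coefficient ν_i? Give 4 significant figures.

x = -0.01236 M

Q₀ = 0.1083 vs Keq = 0.01038 ⇒ Q>K, reverse
Step 1:
                  D         A         L         B
  Initial   0.02322     3.143     0.139    0.1607
  Change    0.02471   0.02471  -0.01236  -0.03707
  Equil     0.04793     3.168    0.1266    0.1236
  solve Keq expr → x = -0.01236; check Q = 0.01038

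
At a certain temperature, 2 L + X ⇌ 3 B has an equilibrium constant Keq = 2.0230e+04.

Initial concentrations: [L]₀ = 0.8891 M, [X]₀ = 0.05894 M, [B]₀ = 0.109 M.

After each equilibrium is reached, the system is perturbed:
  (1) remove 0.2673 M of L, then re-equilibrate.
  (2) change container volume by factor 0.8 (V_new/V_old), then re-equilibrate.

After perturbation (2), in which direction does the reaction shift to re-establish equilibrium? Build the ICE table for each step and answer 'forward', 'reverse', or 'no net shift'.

Direction: no net shift

Q₀ = 0.0278 vs Keq = 2.0230e+04 ⇒ Q<K, forward
Step 1:
                    L           X           B
  I            0.8891     0.05894       0.109
  C           -0.1179    -0.05894      0.1768
  E            0.7712  1.9404e-06      0.2858
  solve Keq expr → x = 0.05894; check Q = 2.0230e+04
Then remove 0.2673 M of L.
Step 2:
                    L           X           B
  I            0.5039  1.9404e-06      0.2858
  C        5.2081e-06  2.6040e-06 -7.8121e-06
  E            0.5039  4.5444e-06      0.2858
  solve Keq expr → x = -2.6040e-06; check Q = 2.0230e+04
Then change container volume by factor 0.8 (V_new/V_old).
Step 3:
                    L           X           B
  I            0.6299  5.6806e-06      0.3573
  C                 0           0           0
  E            0.6299  5.6806e-06      0.3573
  solve Keq expr → x = 0; check Q = 2.0230e+04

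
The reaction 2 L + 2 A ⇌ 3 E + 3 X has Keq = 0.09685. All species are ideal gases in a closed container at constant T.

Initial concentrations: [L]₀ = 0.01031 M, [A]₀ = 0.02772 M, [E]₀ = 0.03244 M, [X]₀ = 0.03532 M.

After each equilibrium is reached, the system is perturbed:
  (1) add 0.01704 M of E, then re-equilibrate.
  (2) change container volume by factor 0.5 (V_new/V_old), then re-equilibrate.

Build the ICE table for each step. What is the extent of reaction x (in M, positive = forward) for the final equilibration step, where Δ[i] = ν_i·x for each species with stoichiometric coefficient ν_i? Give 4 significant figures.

Q₀ = 0.01842 vs Keq = 0.09685 ⇒ Q<K, forward
Step 1:
                    L           A           E           X
  Initial     0.01031     0.02772     0.03244     0.03532
  Change    -0.002989   -0.002989    0.004484    0.004484
  Equil      0.007321     0.02473     0.03692      0.0398
  solve Keq expr → x = 0.001495; check Q = 0.09685
Then add 0.01704 M of E.
Step 2:
                    L           A           E           X
  Initial    0.007321     0.02473     0.05396      0.0398
  Change     0.002187    0.002187    -0.00328    -0.00328
  Equil      0.009508     0.02692     0.05068     0.03652
  solve Keq expr → x = -0.001093; check Q = 0.09685
Then change container volume by factor 0.5 (V_new/V_old).
Step 3:
                    L           A           E           X
  Initial     0.01902     0.05384      0.1014     0.07305
  Change     0.005798    0.005798   -0.008697   -0.008697
  Equil       0.02481     0.05963     0.09267     0.06435
  solve Keq expr → x = -0.002899; check Q = 0.09685

x = -0.002899 M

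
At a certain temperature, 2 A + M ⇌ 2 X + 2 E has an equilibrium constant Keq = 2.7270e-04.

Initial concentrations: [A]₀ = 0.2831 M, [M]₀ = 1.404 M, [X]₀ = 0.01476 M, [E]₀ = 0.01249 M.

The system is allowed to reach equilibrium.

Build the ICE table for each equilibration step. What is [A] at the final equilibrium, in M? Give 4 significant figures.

Q₀ = 3.0203e-07 vs Keq = 2.7270e-04 ⇒ Q<K, forward
Step 1:
                  A         M         X         E
  Initial    0.2831     1.404   0.01476   0.01249
  Change   -0.05314  -0.02657   0.05314   0.05314
  Equil        0.23     1.377    0.0679   0.06563
  solve Keq expr → x = 0.02657; check Q = 2.7270e-04

[A]_eq = 0.23 M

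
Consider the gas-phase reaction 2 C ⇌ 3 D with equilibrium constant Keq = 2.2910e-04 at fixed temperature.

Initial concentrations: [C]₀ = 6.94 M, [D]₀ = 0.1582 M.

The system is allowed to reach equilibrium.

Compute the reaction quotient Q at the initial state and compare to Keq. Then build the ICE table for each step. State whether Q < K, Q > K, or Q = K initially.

Q₀ = 8.2205e-05; Q < K (proceeds forward)

Q₀ = 8.2205e-05 vs Keq = 2.2910e-04 ⇒ Q<K, forward
Step 1:
                   C          D
  init          6.94     0.1582
  Δ         -0.04235    0.06352
  eq           6.898     0.2217
  solve Keq expr → x = 0.02117; check Q = 2.2910e-04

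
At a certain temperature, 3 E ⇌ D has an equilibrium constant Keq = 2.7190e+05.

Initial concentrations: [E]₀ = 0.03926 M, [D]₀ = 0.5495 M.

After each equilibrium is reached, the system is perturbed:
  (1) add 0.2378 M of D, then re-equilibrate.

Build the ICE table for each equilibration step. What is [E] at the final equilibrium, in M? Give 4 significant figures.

Q₀ = 9081 vs Keq = 2.7190e+05 ⇒ Q<K, forward
Step 1:
                  E         D
  init      0.03926    0.5495
  Δ        -0.02655   0.00885
  eq        0.01271    0.5583
  solve Keq expr → x = 0.00885; check Q = 2.7190e+05
Then add 0.2378 M of D.
Step 2:
                  E         D
  init      0.01271    0.7961
  Δ        0.001593 -5.3086e-04
  eq         0.0143    0.7956
  solve Keq expr → x = -5.3086e-04; check Q = 2.7190e+05

[E]_eq = 0.0143 M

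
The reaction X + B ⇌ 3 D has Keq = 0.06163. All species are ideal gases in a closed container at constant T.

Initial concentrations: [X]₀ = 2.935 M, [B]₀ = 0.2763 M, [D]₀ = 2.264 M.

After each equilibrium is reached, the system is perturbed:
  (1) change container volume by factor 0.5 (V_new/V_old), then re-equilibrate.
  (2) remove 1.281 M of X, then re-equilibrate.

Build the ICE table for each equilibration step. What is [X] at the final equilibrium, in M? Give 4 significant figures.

[X]_eq = 5.812 M

Q₀ = 14.31 vs Keq = 0.06163 ⇒ Q>K, reverse
Step 1:
                   X          B          D
  Initial      2.935     0.2763      2.264
  Change      0.5659     0.5659     -1.698
  Equil        3.501     0.8422     0.5664
  solve Keq expr → x = -0.5659; check Q = 0.06163
Then change container volume by factor 0.5 (V_new/V_old).
Step 2:
                   X          B          D
  Initial      7.002      1.684      1.133
  Change     0.07261    0.07261    -0.2178
  Equil        7.074      1.757      0.915
  solve Keq expr → x = -0.07261; check Q = 0.06163
Then remove 1.281 M of X.
Step 3:
                   X          B          D
  Initial      5.793      1.757      0.915
  Change     0.01836    0.01836   -0.05507
  Equil        5.812      1.775     0.8599
  solve Keq expr → x = -0.01836; check Q = 0.06163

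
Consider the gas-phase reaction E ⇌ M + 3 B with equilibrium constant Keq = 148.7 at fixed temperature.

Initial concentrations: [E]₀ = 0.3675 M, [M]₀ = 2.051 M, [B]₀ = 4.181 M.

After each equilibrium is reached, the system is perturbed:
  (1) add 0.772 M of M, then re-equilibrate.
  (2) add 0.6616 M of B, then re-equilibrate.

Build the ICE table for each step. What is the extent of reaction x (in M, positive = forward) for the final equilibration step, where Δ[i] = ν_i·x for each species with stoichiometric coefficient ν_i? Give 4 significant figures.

Q₀ = 407.9 vs Keq = 148.7 ⇒ Q>K, reverse
Step 1:
                    E           M           B
  I            0.3675       2.051       4.181
  C            0.2015     -0.2015     -0.6045
  E             0.569       1.849       3.576
  solve Keq expr → x = -0.2015; check Q = 148.7
Then add 0.772 M of M.
Step 2:
                    E           M           B
  I             0.569       2.621       3.576
  C           0.07523    -0.07523     -0.2257
  E            0.6442       2.546       3.351
  solve Keq expr → x = -0.07523; check Q = 148.7
Then add 0.6616 M of B.
Step 3:
                    E           M           B
  I            0.6442       2.546       4.012
  C            0.1294     -0.1294     -0.3883
  E            0.7737       2.417       3.624
  solve Keq expr → x = -0.1294; check Q = 148.7

x = -0.1294 M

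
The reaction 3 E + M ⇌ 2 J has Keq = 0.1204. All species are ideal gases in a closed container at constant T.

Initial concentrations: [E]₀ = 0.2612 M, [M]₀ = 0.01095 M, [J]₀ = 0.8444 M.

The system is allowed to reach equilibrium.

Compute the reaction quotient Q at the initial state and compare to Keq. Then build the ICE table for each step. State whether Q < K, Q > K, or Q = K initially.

Q₀ = 3654; Q > K (proceeds reverse)

Q₀ = 3654 vs Keq = 0.1204 ⇒ Q>K, reverse
Step 1:
                   E          M          J
  init        0.2612    0.01095     0.8444
  Δ           0.9021     0.3007    -0.6014
  eq           1.163     0.3116      0.243
  solve Keq expr → x = -0.3007; check Q = 0.1204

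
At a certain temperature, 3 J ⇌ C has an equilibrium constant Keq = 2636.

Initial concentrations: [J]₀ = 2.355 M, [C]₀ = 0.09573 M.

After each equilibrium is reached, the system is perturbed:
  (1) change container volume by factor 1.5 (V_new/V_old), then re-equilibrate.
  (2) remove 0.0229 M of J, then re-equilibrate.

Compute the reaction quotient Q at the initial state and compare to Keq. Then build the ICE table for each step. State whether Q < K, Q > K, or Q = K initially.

Q₀ = 0.00733; Q < K (proceeds forward)

Q₀ = 0.00733 vs Keq = 2636 ⇒ Q<K, forward
Step 1:
                   J          C
  Initial      2.355    0.09573
  Change      -2.286     0.7621
  Equil      0.06878     0.8578
  solve Keq expr → x = 0.7621; check Q = 2636
Then change container volume by factor 1.5 (V_new/V_old).
Step 2:
                   J          C
  Initial    0.04586     0.5719
  Change     0.01407  -0.004689
  Equil      0.05992     0.5672
  solve Keq expr → x = -0.004689; check Q = 2636
Then remove 0.0229 M of J.
Step 3:
                   J          C
  Initial    0.03702     0.5672
  Change     0.02263  -0.007544
  Equil      0.05966     0.5596
  solve Keq expr → x = -0.007544; check Q = 2636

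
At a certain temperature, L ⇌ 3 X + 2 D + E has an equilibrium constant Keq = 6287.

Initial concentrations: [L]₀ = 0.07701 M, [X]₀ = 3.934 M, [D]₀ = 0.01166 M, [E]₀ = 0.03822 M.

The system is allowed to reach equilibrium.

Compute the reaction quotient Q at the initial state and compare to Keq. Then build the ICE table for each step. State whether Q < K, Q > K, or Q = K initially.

Q₀ = 0.004108 vs Keq = 6287 ⇒ Q<K, forward
Step 1:
                   L          X          D          E
  init       0.07701      3.934    0.01166    0.03822
  Δ         -0.07697     0.2309     0.1539    0.07697
  eq      3.6305e-05      4.165     0.1656     0.1152
  solve Keq expr → x = 0.07697; check Q = 6287

Q₀ = 0.004108; Q < K (proceeds forward)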